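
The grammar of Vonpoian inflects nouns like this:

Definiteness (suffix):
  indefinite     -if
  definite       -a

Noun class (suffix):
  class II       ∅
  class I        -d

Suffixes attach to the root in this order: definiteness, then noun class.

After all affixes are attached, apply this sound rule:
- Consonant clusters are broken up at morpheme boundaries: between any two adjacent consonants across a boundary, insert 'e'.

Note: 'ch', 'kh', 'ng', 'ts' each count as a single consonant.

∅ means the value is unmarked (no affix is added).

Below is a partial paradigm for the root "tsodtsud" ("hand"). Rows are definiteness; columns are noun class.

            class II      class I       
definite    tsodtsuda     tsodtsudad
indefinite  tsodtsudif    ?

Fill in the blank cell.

Attach definiteness indefinite -if → tsodtsudif.
Attach noun class class I -d → tsodtsudifd.
Apply epenthesis: tsodtsudifd → tsodtsudifed.

tsodtsudifed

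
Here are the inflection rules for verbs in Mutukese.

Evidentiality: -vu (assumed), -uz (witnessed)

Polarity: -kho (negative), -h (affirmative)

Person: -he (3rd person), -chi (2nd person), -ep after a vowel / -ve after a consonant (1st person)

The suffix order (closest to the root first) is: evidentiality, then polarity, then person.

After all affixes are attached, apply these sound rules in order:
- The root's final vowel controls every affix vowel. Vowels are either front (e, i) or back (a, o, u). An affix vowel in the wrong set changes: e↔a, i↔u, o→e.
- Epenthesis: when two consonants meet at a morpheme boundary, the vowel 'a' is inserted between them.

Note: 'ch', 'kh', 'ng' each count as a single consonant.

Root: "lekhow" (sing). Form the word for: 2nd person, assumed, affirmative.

Attach evidentiality assumed -vu → lekhowvu.
Attach polarity affirmative -h → lekhowvuh.
Attach person 2nd person -chi → lekhowvuhchi.
Apply vowel harmony: lekhowvuhchi → lekhowvuhchu.
Apply epenthesis: lekhowvuhchu → lekhowavuhachu.

lekhowavuhachu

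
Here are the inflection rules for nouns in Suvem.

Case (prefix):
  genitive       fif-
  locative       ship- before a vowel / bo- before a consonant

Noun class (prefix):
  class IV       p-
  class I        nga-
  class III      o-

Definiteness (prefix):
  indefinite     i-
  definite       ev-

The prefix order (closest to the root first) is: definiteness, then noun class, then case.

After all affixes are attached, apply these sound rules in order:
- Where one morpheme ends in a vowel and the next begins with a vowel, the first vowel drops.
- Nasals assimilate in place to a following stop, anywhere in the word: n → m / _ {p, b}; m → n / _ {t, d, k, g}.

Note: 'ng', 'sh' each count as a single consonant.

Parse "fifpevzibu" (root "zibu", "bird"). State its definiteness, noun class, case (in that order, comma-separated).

Segment: fif-p-ev-zibu.
definiteness: ev- → definite.
noun class: p- → class IV.
case: fif- → genitive.

definite, class IV, genitive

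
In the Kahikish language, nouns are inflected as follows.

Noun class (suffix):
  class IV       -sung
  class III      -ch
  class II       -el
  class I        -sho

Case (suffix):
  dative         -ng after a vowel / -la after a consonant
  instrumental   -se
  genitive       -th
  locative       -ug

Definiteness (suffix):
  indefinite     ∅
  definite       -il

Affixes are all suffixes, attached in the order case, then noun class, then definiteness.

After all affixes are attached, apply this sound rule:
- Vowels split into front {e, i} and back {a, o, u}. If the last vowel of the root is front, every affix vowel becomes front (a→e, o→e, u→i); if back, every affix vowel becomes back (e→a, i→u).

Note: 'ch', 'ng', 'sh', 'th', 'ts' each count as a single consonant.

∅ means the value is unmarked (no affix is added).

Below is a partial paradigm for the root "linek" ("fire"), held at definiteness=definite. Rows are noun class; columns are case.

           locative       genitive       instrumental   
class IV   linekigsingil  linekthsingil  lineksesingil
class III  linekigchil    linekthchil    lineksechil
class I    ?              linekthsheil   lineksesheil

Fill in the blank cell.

linekigsheil

Attach case locative -ug → linekug.
Attach noun class class I -sho → linekugsho.
Attach definiteness definite -il → linekugshoil.
Apply vowel harmony: linekugshoil → linekigsheil.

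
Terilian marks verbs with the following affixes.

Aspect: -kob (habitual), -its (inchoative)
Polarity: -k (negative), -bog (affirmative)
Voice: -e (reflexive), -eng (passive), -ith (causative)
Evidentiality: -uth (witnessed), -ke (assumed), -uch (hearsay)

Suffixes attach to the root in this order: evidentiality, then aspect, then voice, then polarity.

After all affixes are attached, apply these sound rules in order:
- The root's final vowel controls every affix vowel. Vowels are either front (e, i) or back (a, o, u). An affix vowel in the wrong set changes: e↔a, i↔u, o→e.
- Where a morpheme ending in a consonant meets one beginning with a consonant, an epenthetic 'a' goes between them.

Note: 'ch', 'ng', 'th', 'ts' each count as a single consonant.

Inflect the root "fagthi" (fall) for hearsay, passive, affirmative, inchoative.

fagthiichitsengabeg

Attach evidentiality hearsay -uch → fagthiuch.
Attach aspect inchoative -its → fagthiuchits.
Attach voice passive -eng → fagthiuchitseng.
Attach polarity affirmative -bog → fagthiuchitsengbog.
Apply vowel harmony: fagthiuchitsengbog → fagthiichitsengbeg.
Apply epenthesis: fagthiichitsengbeg → fagthiichitsengabeg.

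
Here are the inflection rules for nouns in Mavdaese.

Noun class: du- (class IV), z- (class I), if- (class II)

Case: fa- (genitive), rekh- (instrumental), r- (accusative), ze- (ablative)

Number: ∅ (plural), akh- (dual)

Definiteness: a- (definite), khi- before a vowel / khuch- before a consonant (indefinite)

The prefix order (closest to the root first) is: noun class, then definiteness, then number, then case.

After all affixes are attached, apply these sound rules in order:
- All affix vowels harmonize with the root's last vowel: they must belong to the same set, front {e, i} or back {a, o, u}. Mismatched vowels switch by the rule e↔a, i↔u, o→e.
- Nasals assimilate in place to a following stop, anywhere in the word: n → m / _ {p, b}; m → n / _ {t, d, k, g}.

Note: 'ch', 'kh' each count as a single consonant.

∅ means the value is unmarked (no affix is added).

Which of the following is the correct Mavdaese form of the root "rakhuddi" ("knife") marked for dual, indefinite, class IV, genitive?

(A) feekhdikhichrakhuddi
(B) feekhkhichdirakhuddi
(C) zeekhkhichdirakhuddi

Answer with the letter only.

Attach noun class class IV du- → durakhuddi.
Attach definiteness indefinite khuch- (before consonant 'd') → khuchdurakhuddi.
Attach number dual akh- → akhkhuchdurakhuddi.
Attach case genitive fa- → faakhkhuchdurakhuddi.
Apply vowel harmony: faakhkhuchdurakhuddi → feekhkhichdirakhuddi.
Nasal assimilation: no change.
So the correct form is feekhkhichdirakhuddi, option (B).
(A) feekhdikhichrakhuddi is wrong: it has the affixes in the wrong order.
(C) zeekhkhichdirakhuddi is wrong: it uses ablative instead of genitive for case.

B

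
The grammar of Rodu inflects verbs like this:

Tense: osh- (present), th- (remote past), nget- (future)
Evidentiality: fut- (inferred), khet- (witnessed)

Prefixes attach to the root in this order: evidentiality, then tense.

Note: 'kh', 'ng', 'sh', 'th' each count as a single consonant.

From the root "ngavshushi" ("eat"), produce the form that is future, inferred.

Attach evidentiality inferred fut- → futngavshushi.
Attach tense future nget- → ngetfutngavshushi.

ngetfutngavshushi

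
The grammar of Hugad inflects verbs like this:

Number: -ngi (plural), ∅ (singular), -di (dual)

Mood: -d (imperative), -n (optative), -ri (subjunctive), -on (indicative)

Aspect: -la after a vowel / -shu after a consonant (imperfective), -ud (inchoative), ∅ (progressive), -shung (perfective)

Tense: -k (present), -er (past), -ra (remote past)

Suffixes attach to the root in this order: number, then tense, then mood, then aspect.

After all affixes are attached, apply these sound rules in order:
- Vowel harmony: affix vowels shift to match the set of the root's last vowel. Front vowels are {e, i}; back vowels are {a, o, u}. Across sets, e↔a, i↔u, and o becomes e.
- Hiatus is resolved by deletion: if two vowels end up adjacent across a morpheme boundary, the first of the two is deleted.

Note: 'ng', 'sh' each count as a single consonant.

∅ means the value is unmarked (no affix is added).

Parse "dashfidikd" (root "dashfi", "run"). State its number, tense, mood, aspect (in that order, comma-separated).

Segment: dashfi-di-k-d.
number: -di → dual.
tense: -k → present.
mood: -d → imperative.
aspect: ∅ → progressive.

dual, present, imperative, progressive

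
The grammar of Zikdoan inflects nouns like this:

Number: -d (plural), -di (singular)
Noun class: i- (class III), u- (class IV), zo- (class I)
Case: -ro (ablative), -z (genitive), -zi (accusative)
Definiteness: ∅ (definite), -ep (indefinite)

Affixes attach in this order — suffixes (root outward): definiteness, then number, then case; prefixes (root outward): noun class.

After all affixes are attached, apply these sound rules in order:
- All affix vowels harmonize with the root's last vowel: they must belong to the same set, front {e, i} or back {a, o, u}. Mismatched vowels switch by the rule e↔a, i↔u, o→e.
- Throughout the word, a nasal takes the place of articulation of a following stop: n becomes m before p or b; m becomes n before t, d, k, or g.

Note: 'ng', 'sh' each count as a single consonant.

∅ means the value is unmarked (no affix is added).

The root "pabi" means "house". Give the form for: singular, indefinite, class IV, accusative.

ipabiepdizi

Attach definiteness indefinite -ep → pabiep.
Attach number singular -di → pabiepdi.
Attach case accusative -zi → pabiepdizi.
Attach noun class class IV u- → upabiepdizi.
Apply vowel harmony: upabiepdizi → ipabiepdizi.
Nasal assimilation: no change.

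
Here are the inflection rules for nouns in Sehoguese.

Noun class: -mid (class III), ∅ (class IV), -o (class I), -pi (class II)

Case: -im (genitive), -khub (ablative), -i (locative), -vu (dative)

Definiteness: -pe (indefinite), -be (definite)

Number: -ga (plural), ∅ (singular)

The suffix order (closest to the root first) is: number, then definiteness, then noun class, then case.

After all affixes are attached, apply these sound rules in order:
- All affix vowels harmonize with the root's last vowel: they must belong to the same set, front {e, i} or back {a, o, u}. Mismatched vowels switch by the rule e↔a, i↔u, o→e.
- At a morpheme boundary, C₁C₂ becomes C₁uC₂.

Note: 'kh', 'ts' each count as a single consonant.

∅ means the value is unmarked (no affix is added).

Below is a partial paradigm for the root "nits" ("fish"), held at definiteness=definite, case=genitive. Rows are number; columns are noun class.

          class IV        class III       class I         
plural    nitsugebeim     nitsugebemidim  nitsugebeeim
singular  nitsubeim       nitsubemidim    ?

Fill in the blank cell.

nitsubeeim

number = singular: zero marking, form stays nits.
Attach definiteness definite -be → nitsbe.
Attach noun class class I -o → nitsbeo.
Attach case genitive -im → nitsbeoim.
Apply vowel harmony: nitsbeoim → nitsbeeim.
Apply epenthesis: nitsbeeim → nitsubeeim.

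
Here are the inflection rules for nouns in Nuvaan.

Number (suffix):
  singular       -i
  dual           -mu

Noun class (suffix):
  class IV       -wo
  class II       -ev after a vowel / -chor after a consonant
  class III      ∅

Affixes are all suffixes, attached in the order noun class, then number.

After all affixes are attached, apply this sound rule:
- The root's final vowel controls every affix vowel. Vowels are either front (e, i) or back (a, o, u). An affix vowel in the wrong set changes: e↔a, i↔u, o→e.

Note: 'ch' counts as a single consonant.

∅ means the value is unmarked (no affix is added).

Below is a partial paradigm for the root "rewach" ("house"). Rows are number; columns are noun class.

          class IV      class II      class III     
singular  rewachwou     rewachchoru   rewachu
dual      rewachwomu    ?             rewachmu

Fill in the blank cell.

Attach noun class class II -chor (after consonant 'ch') → rewachchor.
Attach number dual -mu → rewachchormu.
Vowel harmony: no change.

rewachchormu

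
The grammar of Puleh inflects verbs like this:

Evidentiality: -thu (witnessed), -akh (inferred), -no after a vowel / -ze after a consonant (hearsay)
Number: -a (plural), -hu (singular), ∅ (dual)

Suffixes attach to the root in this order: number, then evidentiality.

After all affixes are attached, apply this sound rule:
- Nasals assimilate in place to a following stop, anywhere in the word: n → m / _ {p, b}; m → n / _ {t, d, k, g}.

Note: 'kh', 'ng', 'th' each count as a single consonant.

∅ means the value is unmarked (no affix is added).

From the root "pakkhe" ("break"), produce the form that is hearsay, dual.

number = dual: zero marking, form stays pakkhe.
Attach evidentiality hearsay -no (after vowel 'e') → pakkheno.
Nasal assimilation: no change.

pakkheno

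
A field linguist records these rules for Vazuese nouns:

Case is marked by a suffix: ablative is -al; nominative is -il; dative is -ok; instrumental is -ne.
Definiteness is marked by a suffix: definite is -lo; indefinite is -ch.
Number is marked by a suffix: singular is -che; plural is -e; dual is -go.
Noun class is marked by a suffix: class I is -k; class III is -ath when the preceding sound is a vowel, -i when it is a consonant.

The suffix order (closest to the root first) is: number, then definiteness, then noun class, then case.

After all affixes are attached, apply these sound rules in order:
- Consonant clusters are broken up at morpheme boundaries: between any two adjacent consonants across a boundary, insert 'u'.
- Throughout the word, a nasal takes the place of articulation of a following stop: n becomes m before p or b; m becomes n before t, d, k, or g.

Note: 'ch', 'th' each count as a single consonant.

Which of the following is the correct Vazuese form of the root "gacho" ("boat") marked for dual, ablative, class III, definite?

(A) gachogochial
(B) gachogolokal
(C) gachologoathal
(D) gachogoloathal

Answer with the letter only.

Attach number dual -go → gachogo.
Attach definiteness definite -lo → gachogolo.
Attach noun class class III -ath (after vowel 'o') → gachogoloath.
Attach case ablative -al → gachogoloathal.
Epenthesis: no change.
Nasal assimilation: no change.
So the correct form is gachogoloathal, option (D).
(C) gachologoathal is wrong: it has the affixes in the wrong order.
(B) gachogolokal is wrong: it uses class I instead of class III for noun class.
(A) gachogochial is wrong: it uses indefinite instead of definite for definiteness.

D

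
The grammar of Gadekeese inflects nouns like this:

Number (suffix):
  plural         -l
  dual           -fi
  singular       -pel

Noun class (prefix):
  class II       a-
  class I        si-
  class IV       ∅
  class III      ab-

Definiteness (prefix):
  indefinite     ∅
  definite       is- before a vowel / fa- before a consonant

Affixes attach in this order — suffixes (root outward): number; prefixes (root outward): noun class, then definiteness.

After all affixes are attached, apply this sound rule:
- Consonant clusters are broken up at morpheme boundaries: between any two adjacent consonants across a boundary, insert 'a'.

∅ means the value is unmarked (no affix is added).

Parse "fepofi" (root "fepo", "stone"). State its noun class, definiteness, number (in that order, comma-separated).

Segment: fepo-fi.
noun class: ∅ → class IV.
definiteness: ∅ → indefinite.
number: -fi → dual.

class IV, indefinite, dual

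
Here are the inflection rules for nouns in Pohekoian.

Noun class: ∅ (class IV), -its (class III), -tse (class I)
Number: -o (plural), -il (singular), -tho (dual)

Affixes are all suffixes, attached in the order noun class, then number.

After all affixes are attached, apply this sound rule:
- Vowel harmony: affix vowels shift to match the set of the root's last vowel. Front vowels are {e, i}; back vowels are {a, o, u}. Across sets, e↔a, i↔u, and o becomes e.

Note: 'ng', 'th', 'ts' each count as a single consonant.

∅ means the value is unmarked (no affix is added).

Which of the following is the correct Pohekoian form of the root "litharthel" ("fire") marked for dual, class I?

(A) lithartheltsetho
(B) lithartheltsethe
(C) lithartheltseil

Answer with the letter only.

Attach noun class class I -tse → lithartheltse.
Attach number dual -tho → lithartheltsetho.
Apply vowel harmony: lithartheltsetho → lithartheltsethe.
So the correct form is lithartheltsethe, option (B).
(C) lithartheltseil is wrong: it uses singular instead of dual for number.
(A) lithartheltsetho is wrong: it fails to apply the sound rule(s).

B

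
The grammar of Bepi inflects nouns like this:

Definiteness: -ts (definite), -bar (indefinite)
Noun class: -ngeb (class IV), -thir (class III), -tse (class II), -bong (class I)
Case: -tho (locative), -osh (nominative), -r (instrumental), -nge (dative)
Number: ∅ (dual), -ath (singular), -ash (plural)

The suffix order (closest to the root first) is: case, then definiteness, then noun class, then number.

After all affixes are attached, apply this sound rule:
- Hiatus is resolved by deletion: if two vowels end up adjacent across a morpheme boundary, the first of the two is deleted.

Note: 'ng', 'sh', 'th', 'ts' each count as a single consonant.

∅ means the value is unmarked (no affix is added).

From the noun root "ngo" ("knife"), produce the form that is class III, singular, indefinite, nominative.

ngoshbarthirath

Attach case nominative -osh → ngoosh.
Attach definiteness indefinite -bar → ngooshbar.
Attach noun class class III -thir → ngooshbarthir.
Attach number singular -ath → ngooshbarthirath.
Apply vowel deletion: ngooshbarthirath → ngoshbarthirath.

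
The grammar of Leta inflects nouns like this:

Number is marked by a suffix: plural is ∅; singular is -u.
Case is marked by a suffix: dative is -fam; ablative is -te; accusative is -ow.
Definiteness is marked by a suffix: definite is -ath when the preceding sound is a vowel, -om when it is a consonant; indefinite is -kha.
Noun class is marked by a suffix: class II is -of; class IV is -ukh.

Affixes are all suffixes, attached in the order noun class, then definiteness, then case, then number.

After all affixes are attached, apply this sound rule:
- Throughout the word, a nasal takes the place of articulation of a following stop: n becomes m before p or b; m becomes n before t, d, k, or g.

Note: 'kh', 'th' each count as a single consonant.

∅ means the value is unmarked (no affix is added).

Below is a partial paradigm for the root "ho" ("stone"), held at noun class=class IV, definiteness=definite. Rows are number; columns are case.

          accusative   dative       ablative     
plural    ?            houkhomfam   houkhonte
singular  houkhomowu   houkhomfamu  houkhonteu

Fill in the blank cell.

Attach noun class class IV -ukh → houkh.
Attach definiteness definite -om (after consonant 'kh') → houkhom.
Attach case accusative -ow → houkhomow.
number = plural: zero marking, form stays houkhomow.
Nasal assimilation: no change.

houkhomow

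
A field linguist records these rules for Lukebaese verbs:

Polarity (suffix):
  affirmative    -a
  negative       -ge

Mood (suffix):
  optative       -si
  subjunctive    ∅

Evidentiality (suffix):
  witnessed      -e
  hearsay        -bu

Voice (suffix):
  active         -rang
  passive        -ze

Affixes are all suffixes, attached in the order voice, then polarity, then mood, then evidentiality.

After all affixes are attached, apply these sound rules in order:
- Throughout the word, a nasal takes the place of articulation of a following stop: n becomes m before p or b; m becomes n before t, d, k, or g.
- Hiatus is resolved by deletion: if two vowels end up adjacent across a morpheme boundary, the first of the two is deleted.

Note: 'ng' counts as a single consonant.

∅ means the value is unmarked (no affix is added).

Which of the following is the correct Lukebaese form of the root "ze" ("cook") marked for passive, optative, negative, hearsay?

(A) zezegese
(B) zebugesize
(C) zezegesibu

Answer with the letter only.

C

Attach voice passive -ze → zeze.
Attach polarity negative -ge → zezege.
Attach mood optative -si → zezegesi.
Attach evidentiality hearsay -bu → zezegesibu.
Nasal assimilation: no change.
Vowel deletion: no change.
So the correct form is zezegesibu, option (C).
(A) zezegese is wrong: it uses witnessed instead of hearsay for evidentiality.
(B) zebugesize is wrong: it has the affixes in the wrong order.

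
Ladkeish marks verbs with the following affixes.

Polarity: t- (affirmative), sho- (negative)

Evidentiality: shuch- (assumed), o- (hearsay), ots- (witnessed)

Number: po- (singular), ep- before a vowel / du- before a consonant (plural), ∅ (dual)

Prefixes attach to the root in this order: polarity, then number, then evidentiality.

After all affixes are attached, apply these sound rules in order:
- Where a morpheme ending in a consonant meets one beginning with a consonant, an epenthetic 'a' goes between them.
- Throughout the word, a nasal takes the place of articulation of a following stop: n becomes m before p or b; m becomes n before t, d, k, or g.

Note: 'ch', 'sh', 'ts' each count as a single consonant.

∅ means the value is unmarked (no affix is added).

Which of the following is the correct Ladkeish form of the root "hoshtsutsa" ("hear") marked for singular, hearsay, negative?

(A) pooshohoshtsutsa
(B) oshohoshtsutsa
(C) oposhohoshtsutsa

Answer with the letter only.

Attach polarity negative sho- → shohoshtsutsa.
Attach number singular po- → poshohoshtsutsa.
Attach evidentiality hearsay o- → oposhohoshtsutsa.
Epenthesis: no change.
Nasal assimilation: no change.
So the correct form is oposhohoshtsutsa, option (C).
(B) oshohoshtsutsa is wrong: it uses dual instead of singular for number.
(A) pooshohoshtsutsa is wrong: it has the affixes in the wrong order.

C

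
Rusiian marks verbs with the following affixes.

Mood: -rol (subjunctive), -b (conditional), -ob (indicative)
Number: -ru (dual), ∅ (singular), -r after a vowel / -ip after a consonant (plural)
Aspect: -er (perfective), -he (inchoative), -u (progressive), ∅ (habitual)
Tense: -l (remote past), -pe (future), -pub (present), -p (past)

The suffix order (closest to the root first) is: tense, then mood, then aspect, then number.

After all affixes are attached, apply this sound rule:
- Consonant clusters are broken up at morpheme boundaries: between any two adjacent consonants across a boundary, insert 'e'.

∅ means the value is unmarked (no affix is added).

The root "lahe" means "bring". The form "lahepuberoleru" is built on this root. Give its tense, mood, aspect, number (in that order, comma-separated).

present, subjunctive, habitual, dual

Segment: lahe-pub-rol-ru.
tense: -pub → present.
mood: -rol → subjunctive.
aspect: ∅ → habitual.
number: -ru → dual.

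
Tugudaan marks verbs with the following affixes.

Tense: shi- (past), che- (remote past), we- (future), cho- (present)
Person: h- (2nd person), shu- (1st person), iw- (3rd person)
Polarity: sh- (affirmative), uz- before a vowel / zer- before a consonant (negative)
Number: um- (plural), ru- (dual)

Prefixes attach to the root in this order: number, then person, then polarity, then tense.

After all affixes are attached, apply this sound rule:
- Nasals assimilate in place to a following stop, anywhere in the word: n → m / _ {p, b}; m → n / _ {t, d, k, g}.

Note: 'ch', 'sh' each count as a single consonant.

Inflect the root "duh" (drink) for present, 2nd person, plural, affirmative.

choshhunduh

Attach number plural um- → umduh.
Attach person 2nd person h- → humduh.
Attach polarity affirmative sh- → shhumduh.
Attach tense present cho- → choshhumduh.
Apply nasal assimilation: choshhumduh → choshhunduh.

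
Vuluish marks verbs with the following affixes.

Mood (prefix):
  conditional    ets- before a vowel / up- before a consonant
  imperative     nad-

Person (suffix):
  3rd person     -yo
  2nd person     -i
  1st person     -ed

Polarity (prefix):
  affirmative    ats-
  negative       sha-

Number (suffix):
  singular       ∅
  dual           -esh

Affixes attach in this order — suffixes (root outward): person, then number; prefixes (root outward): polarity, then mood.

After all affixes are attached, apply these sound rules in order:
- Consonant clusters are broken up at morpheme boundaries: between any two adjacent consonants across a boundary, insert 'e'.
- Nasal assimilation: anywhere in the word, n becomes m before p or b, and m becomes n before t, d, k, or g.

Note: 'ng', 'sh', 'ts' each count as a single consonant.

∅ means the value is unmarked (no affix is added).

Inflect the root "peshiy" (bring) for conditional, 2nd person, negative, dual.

upeshapeshiyiesh

Attach polarity negative sha- → shapeshiy.
Attach person 2nd person -i → shapeshiyi.
Attach number dual -esh → shapeshiyiesh.
Attach mood conditional up- (before consonant 'sh') → upshapeshiyiesh.
Apply epenthesis: upshapeshiyiesh → upeshapeshiyiesh.
Nasal assimilation: no change.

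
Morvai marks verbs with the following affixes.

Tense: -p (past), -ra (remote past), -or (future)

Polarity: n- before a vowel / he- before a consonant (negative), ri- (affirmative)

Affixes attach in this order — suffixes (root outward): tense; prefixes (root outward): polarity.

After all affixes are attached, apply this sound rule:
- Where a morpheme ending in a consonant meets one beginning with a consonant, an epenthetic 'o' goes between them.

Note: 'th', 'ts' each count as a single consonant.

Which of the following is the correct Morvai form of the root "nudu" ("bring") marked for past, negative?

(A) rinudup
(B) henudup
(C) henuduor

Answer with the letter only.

B

Attach polarity negative he- (before consonant 'n') → henudu.
Attach tense past -p → henudup.
Epenthesis: no change.
So the correct form is henudup, option (B).
(C) henuduor is wrong: it uses future instead of past for tense.
(A) rinudup is wrong: it uses affirmative instead of negative for polarity.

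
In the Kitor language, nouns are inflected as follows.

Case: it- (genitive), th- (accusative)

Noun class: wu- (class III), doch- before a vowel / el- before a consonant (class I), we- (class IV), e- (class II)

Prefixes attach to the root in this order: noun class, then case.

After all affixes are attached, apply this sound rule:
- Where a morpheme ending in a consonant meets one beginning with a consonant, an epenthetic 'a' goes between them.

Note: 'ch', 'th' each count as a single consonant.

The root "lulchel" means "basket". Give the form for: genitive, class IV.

itawelulchel

Attach noun class class IV we- → welulchel.
Attach case genitive it- → itwelulchel.
Apply epenthesis: itwelulchel → itawelulchel.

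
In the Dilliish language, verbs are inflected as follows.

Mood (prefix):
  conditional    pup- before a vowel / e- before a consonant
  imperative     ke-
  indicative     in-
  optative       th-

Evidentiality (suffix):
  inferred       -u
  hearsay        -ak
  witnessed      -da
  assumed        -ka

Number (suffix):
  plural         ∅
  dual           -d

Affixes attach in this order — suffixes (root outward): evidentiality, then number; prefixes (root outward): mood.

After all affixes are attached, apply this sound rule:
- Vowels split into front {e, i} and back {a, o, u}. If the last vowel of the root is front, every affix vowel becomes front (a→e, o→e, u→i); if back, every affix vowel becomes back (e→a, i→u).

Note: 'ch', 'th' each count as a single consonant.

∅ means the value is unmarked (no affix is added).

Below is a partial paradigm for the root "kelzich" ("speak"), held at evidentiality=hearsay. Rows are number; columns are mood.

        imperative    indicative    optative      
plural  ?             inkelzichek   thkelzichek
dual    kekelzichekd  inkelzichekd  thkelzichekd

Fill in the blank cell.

Attach mood imperative ke- → kekelzich.
Attach evidentiality hearsay -ak → kekelzichak.
number = plural: zero marking, form stays kekelzichak.
Apply vowel harmony: kekelzichak → kekelzichek.

kekelzichek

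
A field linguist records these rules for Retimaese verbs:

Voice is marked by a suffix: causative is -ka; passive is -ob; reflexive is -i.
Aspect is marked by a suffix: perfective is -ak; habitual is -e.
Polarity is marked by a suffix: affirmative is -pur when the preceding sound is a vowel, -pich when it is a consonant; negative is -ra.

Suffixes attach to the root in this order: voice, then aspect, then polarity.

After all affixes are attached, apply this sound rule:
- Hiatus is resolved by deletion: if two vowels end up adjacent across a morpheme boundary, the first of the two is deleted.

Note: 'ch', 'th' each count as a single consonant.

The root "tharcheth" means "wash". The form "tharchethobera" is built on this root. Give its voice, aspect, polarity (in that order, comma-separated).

Segment: tharcheth-ob-e-ra.
voice: -ob → passive.
aspect: -e → habitual.
polarity: -ra → negative.

passive, habitual, negative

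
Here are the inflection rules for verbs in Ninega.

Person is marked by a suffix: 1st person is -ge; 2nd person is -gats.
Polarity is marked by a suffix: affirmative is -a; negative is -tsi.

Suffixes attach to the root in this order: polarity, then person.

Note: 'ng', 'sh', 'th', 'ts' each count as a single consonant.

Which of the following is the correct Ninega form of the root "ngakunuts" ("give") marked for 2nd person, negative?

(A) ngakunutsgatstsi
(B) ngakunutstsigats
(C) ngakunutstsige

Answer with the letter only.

Attach polarity negative -tsi → ngakunutstsi.
Attach person 2nd person -gats → ngakunutstsigats.
So the correct form is ngakunutstsigats, option (B).
(C) ngakunutstsige is wrong: it uses 1st person instead of 2nd person for person.
(A) ngakunutsgatstsi is wrong: it has the affixes in the wrong order.

B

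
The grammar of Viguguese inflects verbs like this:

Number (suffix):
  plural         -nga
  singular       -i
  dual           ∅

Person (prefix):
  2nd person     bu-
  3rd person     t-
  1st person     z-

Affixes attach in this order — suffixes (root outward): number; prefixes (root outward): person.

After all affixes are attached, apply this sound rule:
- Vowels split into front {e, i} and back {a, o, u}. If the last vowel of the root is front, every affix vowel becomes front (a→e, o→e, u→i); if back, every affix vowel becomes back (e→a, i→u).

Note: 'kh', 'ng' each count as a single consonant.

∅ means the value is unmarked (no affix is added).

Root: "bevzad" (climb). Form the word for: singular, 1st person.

zbevzadu

Attach number singular -i → bevzadi.
Attach person 1st person z- → zbevzadi.
Apply vowel harmony: zbevzadi → zbevzadu.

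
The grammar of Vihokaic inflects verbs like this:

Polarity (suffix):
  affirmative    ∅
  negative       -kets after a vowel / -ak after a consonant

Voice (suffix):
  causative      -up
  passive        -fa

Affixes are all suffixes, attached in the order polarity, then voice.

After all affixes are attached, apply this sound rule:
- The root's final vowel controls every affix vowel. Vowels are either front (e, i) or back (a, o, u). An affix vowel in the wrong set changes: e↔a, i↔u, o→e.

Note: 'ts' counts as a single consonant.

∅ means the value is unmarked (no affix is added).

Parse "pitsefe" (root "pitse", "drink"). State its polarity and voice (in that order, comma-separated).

Segment: pitse-fa.
polarity: ∅ → affirmative.
voice: -fa → passive.

affirmative, passive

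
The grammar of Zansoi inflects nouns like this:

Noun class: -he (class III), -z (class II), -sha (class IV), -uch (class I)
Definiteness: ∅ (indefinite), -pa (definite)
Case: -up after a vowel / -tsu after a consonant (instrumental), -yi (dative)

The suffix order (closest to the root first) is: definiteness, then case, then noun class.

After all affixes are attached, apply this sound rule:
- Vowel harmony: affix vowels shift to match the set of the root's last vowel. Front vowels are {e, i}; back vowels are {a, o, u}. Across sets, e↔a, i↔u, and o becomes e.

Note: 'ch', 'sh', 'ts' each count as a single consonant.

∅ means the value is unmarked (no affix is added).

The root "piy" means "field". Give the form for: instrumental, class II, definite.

Attach definiteness definite -pa → piypa.
Attach case instrumental -up (after vowel 'a') → piypaup.
Attach noun class class II -z → piypaupz.
Apply vowel harmony: piypaupz → piypeipz.

piypeipz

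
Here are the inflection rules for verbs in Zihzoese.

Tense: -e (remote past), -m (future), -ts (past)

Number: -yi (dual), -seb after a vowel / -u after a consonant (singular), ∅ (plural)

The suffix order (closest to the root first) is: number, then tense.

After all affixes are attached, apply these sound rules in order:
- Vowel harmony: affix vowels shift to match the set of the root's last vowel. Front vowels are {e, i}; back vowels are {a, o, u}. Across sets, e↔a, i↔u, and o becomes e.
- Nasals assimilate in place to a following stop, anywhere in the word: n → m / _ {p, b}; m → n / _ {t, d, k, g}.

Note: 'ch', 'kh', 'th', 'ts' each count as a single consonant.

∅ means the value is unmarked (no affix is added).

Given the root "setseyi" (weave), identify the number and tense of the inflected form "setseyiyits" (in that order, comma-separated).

dual, past

Segment: setseyi-yi-ts.
number: -yi → dual.
tense: -ts → past.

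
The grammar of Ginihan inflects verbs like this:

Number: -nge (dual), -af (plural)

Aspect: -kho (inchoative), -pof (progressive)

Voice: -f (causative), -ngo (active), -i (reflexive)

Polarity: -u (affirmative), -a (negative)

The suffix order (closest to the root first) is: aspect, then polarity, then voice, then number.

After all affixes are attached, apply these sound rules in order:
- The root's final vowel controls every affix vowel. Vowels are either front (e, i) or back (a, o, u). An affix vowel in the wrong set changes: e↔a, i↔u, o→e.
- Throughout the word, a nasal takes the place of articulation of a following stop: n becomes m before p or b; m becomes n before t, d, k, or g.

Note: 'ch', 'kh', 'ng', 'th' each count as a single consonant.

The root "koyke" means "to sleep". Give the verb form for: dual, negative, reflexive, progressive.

Attach aspect progressive -pof → koykepof.
Attach polarity negative -a → koykepofa.
Attach voice reflexive -i → koykepofai.
Attach number dual -nge → koykepofainge.
Apply vowel harmony: koykepofainge → koykepefeinge.
Nasal assimilation: no change.

koykepefeinge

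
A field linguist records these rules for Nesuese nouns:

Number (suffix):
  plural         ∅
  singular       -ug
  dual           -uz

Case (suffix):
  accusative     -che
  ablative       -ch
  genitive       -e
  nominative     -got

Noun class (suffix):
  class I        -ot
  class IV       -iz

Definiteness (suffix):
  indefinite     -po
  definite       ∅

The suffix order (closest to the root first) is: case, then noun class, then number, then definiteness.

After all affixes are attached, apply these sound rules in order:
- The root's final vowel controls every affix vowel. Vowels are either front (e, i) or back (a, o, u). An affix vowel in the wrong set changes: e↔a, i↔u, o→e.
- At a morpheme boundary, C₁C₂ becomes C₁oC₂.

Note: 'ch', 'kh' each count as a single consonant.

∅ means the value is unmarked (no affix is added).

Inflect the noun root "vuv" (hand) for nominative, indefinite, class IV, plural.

vuvogotuzopo

Attach case nominative -got → vuvgot.
Attach noun class class IV -iz → vuvgotiz.
number = plural: zero marking, form stays vuvgotiz.
Attach definiteness indefinite -po → vuvgotizpo.
Apply vowel harmony: vuvgotizpo → vuvgotuzpo.
Apply epenthesis: vuvgotuzpo → vuvogotuzopo.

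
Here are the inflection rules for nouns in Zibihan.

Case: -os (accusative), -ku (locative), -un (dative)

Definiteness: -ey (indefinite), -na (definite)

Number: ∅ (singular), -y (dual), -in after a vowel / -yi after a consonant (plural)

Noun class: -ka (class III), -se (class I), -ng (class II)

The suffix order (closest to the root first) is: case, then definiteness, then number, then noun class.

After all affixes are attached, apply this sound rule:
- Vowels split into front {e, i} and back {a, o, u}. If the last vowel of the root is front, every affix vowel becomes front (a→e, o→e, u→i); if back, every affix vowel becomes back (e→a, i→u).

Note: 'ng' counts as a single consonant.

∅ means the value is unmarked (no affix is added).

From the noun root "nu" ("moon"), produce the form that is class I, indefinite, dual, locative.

Attach case locative -ku → nuku.
Attach definiteness indefinite -ey → nukuey.
Attach number dual -y → nukueyy.
Attach noun class class I -se → nukueyyse.
Apply vowel harmony: nukueyyse → nukuayysa.

nukuayysa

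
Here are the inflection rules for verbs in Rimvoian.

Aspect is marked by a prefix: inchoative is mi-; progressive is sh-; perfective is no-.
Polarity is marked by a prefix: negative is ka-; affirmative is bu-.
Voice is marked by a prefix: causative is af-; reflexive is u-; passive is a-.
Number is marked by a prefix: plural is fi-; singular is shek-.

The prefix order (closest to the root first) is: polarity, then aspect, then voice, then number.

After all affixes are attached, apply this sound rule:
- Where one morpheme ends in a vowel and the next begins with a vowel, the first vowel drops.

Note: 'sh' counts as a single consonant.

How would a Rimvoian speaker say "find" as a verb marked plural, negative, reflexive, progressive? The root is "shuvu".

Attach polarity negative ka- → kashuvu.
Attach aspect progressive sh- → shkashuvu.
Attach voice reflexive u- → ushkashuvu.
Attach number plural fi- → fiushkashuvu.
Apply vowel deletion: fiushkashuvu → fushkashuvu.

fushkashuvu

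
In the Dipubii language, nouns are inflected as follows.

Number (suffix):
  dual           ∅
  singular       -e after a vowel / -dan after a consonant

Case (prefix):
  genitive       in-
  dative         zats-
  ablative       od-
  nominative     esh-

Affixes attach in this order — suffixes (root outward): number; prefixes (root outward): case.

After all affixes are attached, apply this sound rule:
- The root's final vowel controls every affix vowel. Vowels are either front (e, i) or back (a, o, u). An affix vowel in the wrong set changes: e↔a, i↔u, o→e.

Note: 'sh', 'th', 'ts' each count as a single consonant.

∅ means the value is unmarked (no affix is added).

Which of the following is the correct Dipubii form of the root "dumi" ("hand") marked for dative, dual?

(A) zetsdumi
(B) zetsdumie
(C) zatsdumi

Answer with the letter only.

A

Attach case dative zats- → zatsdumi.
number = dual: zero marking, form stays zatsdumi.
Apply vowel harmony: zatsdumi → zetsdumi.
So the correct form is zetsdumi, option (A).
(C) zatsdumi is wrong: it fails to apply the sound rule(s).
(B) zetsdumie is wrong: it uses singular instead of dual for number.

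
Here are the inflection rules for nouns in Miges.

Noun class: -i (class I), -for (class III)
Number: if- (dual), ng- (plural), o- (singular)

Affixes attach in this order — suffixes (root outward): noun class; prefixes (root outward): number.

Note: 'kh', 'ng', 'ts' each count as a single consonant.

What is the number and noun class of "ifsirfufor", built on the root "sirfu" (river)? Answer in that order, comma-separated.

Segment: if-sirfu-for.
number: if- → dual.
noun class: -for → class III.

dual, class III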